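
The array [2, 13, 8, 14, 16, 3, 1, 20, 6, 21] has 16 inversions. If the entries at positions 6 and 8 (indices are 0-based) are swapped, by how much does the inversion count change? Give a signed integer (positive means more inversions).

+1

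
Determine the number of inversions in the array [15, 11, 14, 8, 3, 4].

13

For each element, count later entries that are smaller:
15 → 11, 14, 8, 3, 4 → 5
11 → 8, 3, 4 → 3
14 → 8, 3, 4 → 3
8 → 3, 4 → 2
3 → none → 0
4 → none → 0
Sum: 5 + 3 + 3 + 2 + 0 + 0 = 13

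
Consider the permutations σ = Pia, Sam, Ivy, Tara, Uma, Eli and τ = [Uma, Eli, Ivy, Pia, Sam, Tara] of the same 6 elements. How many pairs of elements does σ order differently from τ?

Discordant pairs: 10

Assign each item its position (1..6) in the first ordering, then rewrite the second ordering as that position sequence:
positions: Pia→1, Sam→2, Ivy→3, Tara→4, Uma→5, Eli→6
second ordering as positions: [5, 6, 3, 1, 2, 4]
Discordant pairs = inversions in this position sequence.
5: 3, 1, 2, 4 → 4
6: 3, 1, 2, 4 → 4
3: 1, 2 → 2
1: 0
2: 0
4: 0
Total: 4 + 4 + 2 + 0 + 0 + 0 = 10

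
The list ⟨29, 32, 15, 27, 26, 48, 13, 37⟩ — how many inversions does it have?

For each element, count later entries that are smaller:
29 → 15, 27, 26, 13 → 4
32 → 15, 27, 26, 13 → 4
15 → 13 → 1
27 → 26, 13 → 2
26 → 13 → 1
48 → 13, 37 → 2
13 → none → 0
37 → none → 0
Sum: 4 + 4 + 1 + 2 + 1 + 2 + 0 + 0 = 14

14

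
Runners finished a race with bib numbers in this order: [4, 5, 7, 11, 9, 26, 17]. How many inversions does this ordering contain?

Listing every pair i<j with a[i]>a[j] (using 1-based positions):
(4,5): 11 > 9
(6,7): 26 > 17
That's 2 pairs.

2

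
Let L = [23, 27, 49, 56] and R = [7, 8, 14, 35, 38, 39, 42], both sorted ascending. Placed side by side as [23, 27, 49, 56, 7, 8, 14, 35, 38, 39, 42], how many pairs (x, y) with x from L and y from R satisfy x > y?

20

Take each right-half value and tally the left-half values above it:
r = 7: 23, 27, 49, 56 → 4
r = 8: 23, 27, 49, 56 → 4
r = 14: 23, 27, 49, 56 → 4
r = 35: 49, 56 → 2
r = 38: 49, 56 → 2
r = 39: 49, 56 → 2
r = 42: 49, 56 → 2
Cross-inversions: 4 + 4 + 4 + 2 + 2 + 2 + 2 = 20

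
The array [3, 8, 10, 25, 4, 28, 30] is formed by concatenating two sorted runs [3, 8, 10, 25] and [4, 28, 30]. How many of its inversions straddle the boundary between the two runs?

Take each right-half value and tally the left-half values above it:
r = 4: 8, 10, 25 → 3
r = 28: none → 0
r = 30: none → 0
Cross-inversions: 3 + 0 + 0 = 3

3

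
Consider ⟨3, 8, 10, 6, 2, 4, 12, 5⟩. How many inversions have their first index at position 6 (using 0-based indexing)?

1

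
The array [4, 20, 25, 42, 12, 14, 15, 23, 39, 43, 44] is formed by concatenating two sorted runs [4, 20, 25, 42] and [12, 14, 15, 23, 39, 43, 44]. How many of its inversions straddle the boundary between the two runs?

12

For each element r of the right run, count left-run elements greater than r:
r = 12: 20, 25, 42 → 3
r = 14: 20, 25, 42 → 3
r = 15: 20, 25, 42 → 3
r = 23: 25, 42 → 2
r = 39: 42 → 1
r = 43: none → 0
r = 44: none → 0
Cross-inversions: 3 + 3 + 3 + 2 + 1 + 0 + 0 = 12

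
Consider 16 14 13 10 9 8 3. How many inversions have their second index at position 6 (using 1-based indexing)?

5

The element at index 6 is 8.
Elements before it: 16, 14, 13, 10, 9
Those larger than 8: 16, 14, 13, 10, 9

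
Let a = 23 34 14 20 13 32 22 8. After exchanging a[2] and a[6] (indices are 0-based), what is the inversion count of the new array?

Positions 2 and 6 hold 14 and 22; after swapping, the array is [23, 34, 22, 20, 13, 32, 14, 8].
Count, for each position, how many later elements it exceeds:
23: 5
34: 6
22: 4
20: 3
13: 1
32: 2
14: 1
8: 0
Sum: 5 + 6 + 4 + 3 + 1 + 2 + 1 + 0 = 22

22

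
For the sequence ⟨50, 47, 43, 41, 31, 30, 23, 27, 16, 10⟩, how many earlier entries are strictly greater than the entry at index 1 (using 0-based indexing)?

1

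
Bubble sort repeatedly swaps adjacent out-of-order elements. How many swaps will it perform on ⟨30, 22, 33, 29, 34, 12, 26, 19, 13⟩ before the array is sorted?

25 swaps

Each adjacent swap fixes exactly one inversion, so the minimum swap count equals the number of inversions.
Count inversions — for each element, later elements that are smaller:
30: 22, 29, 12, 26, 19, 13 → 6
22: 12, 19, 13 → 3
33: 29, 12, 26, 19, 13 → 5
29: 12, 26, 19, 13 → 4
34: 12, 26, 19, 13 → 4
12: none → 0
26: 19, 13 → 2
19: 13 → 1
13: none → 0
Total inversions: 6 + 3 + 5 + 4 + 4 + 0 + 2 + 1 + 0 = 25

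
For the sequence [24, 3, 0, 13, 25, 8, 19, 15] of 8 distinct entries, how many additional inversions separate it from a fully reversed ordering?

16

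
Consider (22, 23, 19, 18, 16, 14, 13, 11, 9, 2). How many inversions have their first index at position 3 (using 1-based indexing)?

The element at index 3 is 19.
Elements after it: 18, 16, 14, 13, 11, 9, 2
Those smaller than 19: 18, 16, 14, 13, 11, 9, 2

7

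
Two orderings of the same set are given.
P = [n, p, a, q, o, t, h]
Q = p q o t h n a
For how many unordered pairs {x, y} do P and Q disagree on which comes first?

9

Assign each item its position (1..7) in the first ordering, then rewrite the second ordering as that position sequence:
positions: n→1, p→2, a→3, q→4, o→5, t→6, h→7
second ordering as positions: [2, 4, 5, 6, 7, 1, 3]
Discordant pairs = inversions in this position sequence.
2: 1 → 1
4: 1, 3 → 2
5: 1, 3 → 2
6: 1, 3 → 2
7: 1, 3 → 2
1: 0
3: 0
Total: 1 + 2 + 2 + 2 + 2 + 0 + 0 = 9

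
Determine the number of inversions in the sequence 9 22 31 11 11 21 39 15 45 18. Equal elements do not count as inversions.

Count, for each position, how many later elements it exceeds:
9 → none → 0
22 → 11, 11, 21, 15, 18 → 5
31 → 11, 11, 21, 15, 18 → 5
11 → none → 0
11 → none → 0
21 → 15, 18 → 2
39 → 15, 18 → 2
15 → none → 0
45 → 18 → 1
18 → none → 0
Sum: 0 + 5 + 5 + 0 + 0 + 2 + 2 + 0 + 1 + 0 = 15

15 out-of-order pairs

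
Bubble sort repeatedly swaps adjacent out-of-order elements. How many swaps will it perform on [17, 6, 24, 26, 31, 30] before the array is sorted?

2

Minimum adjacent swaps = number of inversions (each swap of adjacent out-of-order elements removes one inversion and no swap can remove more).
Count inversions — for each element, later elements that are smaller:
17: 6 → 1
6: none → 0
24: none → 0
26: none → 0
31: 30 → 1
30: none → 0
Total inversions: 1 + 0 + 0 + 0 + 1 + 0 = 2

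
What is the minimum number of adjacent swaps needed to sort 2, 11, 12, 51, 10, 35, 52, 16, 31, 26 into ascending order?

The minimum number of adjacent swaps to sort an array equals its inversion count, since every such swap removes exactly one inversion.
Count inversions — for each element, later elements that are smaller:
2: none → 0
11: 10 → 1
12: 10 → 1
51: 10, 35, 16, 31, 26 → 5
10: none → 0
35: 16, 31, 26 → 3
52: 16, 31, 26 → 3
16: none → 0
31: 26 → 1
26: none → 0
Total inversions: 0 + 1 + 1 + 5 + 0 + 3 + 3 + 0 + 1 + 0 = 14

14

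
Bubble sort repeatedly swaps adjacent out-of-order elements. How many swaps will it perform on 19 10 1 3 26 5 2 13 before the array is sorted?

Minimum adjacent swaps = number of inversions (each swap of adjacent out-of-order elements removes one inversion and no swap can remove more).
Count inversions — for each element, later elements that are smaller:
19: 10, 1, 3, 5, 2, 13 → 6
10: 1, 3, 5, 2 → 4
1: none → 0
3: 2 → 1
26: 5, 2, 13 → 3
5: 2 → 1
2: none → 0
13: none → 0
Total inversions: 6 + 4 + 0 + 1 + 3 + 1 + 0 + 0 = 15

Swaps: 15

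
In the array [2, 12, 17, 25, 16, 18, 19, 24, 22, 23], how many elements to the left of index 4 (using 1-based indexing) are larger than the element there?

The element at index 4 is 25.
Elements before it: 2, 12, 17
None of them are larger than 25.

0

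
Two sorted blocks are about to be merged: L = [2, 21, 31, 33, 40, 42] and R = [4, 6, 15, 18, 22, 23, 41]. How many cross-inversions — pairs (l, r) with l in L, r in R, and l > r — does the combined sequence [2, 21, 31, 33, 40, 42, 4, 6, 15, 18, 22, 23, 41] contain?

29 split inversions

Take each right-half value and tally the left-half values above it:
r = 4: 21, 31, 33, 40, 42 → 5
r = 6: 21, 31, 33, 40, 42 → 5
r = 15: 21, 31, 33, 40, 42 → 5
r = 18: 21, 31, 33, 40, 42 → 5
r = 22: 31, 33, 40, 42 → 4
r = 23: 31, 33, 40, 42 → 4
r = 41: 42 → 1
Cross-inversions: 5 + 5 + 5 + 5 + 4 + 4 + 1 = 29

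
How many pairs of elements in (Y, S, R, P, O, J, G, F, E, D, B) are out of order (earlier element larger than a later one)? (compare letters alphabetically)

55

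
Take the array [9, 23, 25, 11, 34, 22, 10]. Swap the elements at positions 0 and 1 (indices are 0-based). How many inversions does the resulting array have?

Positions 0 and 1 hold 9 and 23; after swapping, the array is [23, 9, 25, 11, 34, 22, 10].
Sweep left to right; for each value list the smaller values that follow it:
23: 4
9: 0
25: 3
11: 1
34: 2
22: 1
10: 0
Sum: 4 + 0 + 3 + 1 + 2 + 1 + 0 = 11

11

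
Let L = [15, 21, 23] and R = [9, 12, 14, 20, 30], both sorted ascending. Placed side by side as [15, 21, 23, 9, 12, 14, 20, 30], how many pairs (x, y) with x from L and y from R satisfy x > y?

For each element r of the right run, count left-run elements greater than r:
r = 9: 15, 21, 23 → 3
r = 12: 15, 21, 23 → 3
r = 14: 15, 21, 23 → 3
r = 20: 21, 23 → 2
r = 30: none → 0
Cross-inversions: 3 + 3 + 3 + 2 + 0 = 11

11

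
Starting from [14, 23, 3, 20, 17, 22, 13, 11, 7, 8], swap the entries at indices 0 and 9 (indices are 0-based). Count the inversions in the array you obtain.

There are 26 inversions.

Positions 0 and 9 hold 14 and 8; after swapping, the array is [8, 23, 3, 20, 17, 22, 13, 11, 7, 14].
Element-by-element contributions:
8: 2
23: 8
3: 0
20: 5
17: 4
22: 4
13: 2
11: 1
7: 0
14: 0
Sum: 2 + 8 + 0 + 5 + 4 + 4 + 2 + 1 + 0 + 0 = 26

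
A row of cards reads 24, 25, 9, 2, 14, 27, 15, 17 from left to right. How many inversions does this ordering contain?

There are 13 out-of-order pairs.

For each element, count later entries that are smaller:
24: 5
25: 5
9: 1
2: 0
14: 0
27: 2
15: 0
17: 0
Sum: 5 + 5 + 1 + 0 + 0 + 2 + 0 + 0 = 13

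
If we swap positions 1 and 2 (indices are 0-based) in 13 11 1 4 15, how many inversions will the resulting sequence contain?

Positions 1 and 2 hold 11 and 1; after swapping, the array is [13, 1, 11, 4, 15].
Sweep left to right; for each value list the smaller values that follow it:
13: 3
1: 0
11: 1
4: 0
15: 0
Sum: 3 + 0 + 1 + 0 + 0 = 4

4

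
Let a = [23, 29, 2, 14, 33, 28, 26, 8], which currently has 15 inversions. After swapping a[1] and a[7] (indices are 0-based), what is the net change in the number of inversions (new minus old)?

Positions 1 and 7 hold 29 and 8; after swapping, the array is [23, 8, 2, 14, 33, 28, 26, 29].
Sweep left to right; for each value list the smaller values that follow it:
23: 3
8: 1
2: 0
14: 0
33: 3
28: 1
26: 0
29: 0
Sum: 3 + 1 + 0 + 0 + 3 + 1 + 0 + 0 = 8
Change: 8 − 15 = -7

-7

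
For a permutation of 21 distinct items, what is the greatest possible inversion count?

The maximum occurs when the array is in strictly decreasing order: every one of the C(21, 2) pairs is inverted.
C(21, 2) = 21·20/2 = 210

210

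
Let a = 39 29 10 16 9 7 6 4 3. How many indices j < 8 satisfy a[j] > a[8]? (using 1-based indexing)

7

The element at index 8 is 4.
Elements before it: 39, 29, 10, 16, 9, 7, 6
Those larger than 4: 39, 29, 10, 16, 9, 7, 6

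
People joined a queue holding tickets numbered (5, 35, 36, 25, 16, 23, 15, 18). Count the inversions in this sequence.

Inversions: 17

Element-by-element contributions:
5: 0
35: 5
36: 5
25: 4
16: 1
23: 2
15: 0
18: 0
Sum: 0 + 5 + 5 + 4 + 1 + 2 + 0 + 0 = 17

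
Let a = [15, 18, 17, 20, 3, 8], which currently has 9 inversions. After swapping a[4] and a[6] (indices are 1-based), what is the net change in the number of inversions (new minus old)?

-1

Positions 4 and 6 hold 20 and 8; after swapping, the array is [15, 18, 17, 8, 3, 20].
Sweep left to right; for each value list the smaller values that follow it:
15 → 8, 3 → 2
18 → 17, 8, 3 → 3
17 → 8, 3 → 2
8 → 3 → 1
3 → none → 0
20 → none → 0
Sum: 2 + 3 + 2 + 1 + 0 + 0 = 8
Change: 8 − 9 = -1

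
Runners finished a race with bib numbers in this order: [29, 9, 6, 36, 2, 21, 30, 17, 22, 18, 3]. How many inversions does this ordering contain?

Out-of-order pairs: 31

For each element, count later entries that are smaller:
29 → 9, 6, 2, 21, 17, 22, 18, 3 → 8
9 → 6, 2, 3 → 3
6 → 2, 3 → 2
36 → 2, 21, 30, 17, 22, 18, 3 → 7
2 → none → 0
21 → 17, 18, 3 → 3
30 → 17, 22, 18, 3 → 4
17 → 3 → 1
22 → 18, 3 → 2
18 → 3 → 1
3 → none → 0
Sum: 8 + 3 + 2 + 7 + 0 + 3 + 4 + 1 + 2 + 1 + 0 = 31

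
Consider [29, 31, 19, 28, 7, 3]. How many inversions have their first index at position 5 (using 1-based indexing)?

1

The element at index 5 is 7.
Elements after it: 3
Those smaller than 7: 3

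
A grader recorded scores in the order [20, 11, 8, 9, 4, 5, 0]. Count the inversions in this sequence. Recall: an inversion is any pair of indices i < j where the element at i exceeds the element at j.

For each element, count later entries that are smaller:
20: 6
11: 5
8: 3
9: 3
4: 1
5: 1
0: 0
Sum: 6 + 5 + 3 + 3 + 1 + 1 + 0 = 19

19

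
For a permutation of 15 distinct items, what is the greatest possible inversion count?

105

A reversed (strictly descending) arrangement makes every pair an inversion, giving C(15, 2) inversions.
C(15, 2) = 15·14/2 = 105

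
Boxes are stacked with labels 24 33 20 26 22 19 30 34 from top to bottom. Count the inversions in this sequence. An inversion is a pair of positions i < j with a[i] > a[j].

12

Sweep left to right; for each value list the smaller values that follow it:
24 → 20, 22, 19 → 3
33 → 20, 26, 22, 19, 30 → 5
20 → 19 → 1
26 → 22, 19 → 2
22 → 19 → 1
19 → none → 0
30 → none → 0
34 → none → 0
Sum: 3 + 5 + 1 + 2 + 1 + 0 + 0 + 0 = 12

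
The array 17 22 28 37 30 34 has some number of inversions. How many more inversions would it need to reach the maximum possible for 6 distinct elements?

13 inversions short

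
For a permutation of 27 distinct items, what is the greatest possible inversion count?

The maximum occurs when the array is in strictly decreasing order: every one of the C(27, 2) pairs is inverted.
C(27, 2) = 27·26/2 = 351

351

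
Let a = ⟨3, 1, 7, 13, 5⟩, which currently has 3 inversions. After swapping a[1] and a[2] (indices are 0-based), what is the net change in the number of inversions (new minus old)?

Positions 1 and 2 hold 1 and 7; after swapping, the array is [3, 7, 1, 13, 5].
For each element, count later entries that are smaller:
3: 1
7: 2
1: 0
13: 1
5: 0
Sum: 1 + 2 + 0 + 1 + 0 = 4
Change: 4 − 3 = +1

+1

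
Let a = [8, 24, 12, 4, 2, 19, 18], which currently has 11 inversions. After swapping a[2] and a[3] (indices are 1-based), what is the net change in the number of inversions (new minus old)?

Positions 2 and 3 hold 24 and 12; after swapping, the array is [8, 12, 24, 4, 2, 19, 18].
Count, for each position, how many later elements it exceeds:
8: 2
12: 2
24: 4
4: 1
2: 0
19: 1
18: 0
Sum: 2 + 2 + 4 + 1 + 0 + 1 + 0 = 10
Change: 10 − 11 = -1

-1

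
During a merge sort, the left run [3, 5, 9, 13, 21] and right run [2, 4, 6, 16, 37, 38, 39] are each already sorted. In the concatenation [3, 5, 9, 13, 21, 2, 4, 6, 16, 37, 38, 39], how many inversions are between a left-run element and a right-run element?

13

For each element r of the right run, count left-run elements greater than r:
r = 2: 3, 5, 9, 13, 21 → 5
r = 4: 5, 9, 13, 21 → 4
r = 6: 9, 13, 21 → 3
r = 16: 21 → 1
r = 37: none → 0
r = 38: none → 0
r = 39: none → 0
Cross-inversions: 5 + 4 + 3 + 1 + 0 + 0 + 0 = 13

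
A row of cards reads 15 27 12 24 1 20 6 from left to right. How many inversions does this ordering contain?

14 out-of-order pairs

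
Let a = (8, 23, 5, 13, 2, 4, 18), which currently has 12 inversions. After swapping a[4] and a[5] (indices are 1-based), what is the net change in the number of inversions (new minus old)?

-1

Positions 4 and 5 hold 13 and 2; after swapping, the array is [8, 23, 5, 2, 13, 4, 18].
Count, for each position, how many later elements it exceeds:
8 → 5, 2, 4 → 3
23 → 5, 2, 13, 4, 18 → 5
5 → 2, 4 → 2
2 → none → 0
13 → 4 → 1
4 → none → 0
18 → none → 0
Sum: 3 + 5 + 2 + 0 + 1 + 0 + 0 = 11
Change: 11 − 12 = -1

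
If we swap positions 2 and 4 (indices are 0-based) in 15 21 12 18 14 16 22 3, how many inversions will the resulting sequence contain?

Positions 2 and 4 hold 12 and 14; after swapping, the array is [15, 21, 14, 18, 12, 16, 22, 3].
For each element, count later entries that are smaller:
15: 3
21: 5
14: 2
18: 3
12: 1
16: 1
22: 1
3: 0
Sum: 3 + 5 + 2 + 3 + 1 + 1 + 1 + 0 = 16

16 inversions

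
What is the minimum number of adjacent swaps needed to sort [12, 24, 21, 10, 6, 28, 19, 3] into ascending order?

Swaps: 18

Minimum adjacent swaps = number of inversions (each swap of adjacent out-of-order elements removes one inversion and no swap can remove more).
Count inversions — for each element, later elements that are smaller:
12: 10, 6, 3 → 3
24: 21, 10, 6, 19, 3 → 5
21: 10, 6, 19, 3 → 4
10: 6, 3 → 2
6: 3 → 1
28: 19, 3 → 2
19: 3 → 1
3: none → 0
Total inversions: 3 + 5 + 4 + 2 + 1 + 2 + 1 + 0 = 18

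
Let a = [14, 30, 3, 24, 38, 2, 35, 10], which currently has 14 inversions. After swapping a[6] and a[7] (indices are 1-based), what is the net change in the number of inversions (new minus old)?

+1

Positions 6 and 7 hold 2 and 35; after swapping, the array is [14, 30, 3, 24, 38, 35, 2, 10].
For each element, count later entries that are smaller:
14: 3
30: 4
3: 1
24: 2
38: 3
35: 2
2: 0
10: 0
Sum: 3 + 4 + 1 + 2 + 3 + 2 + 0 + 0 = 15
Change: 15 − 14 = +1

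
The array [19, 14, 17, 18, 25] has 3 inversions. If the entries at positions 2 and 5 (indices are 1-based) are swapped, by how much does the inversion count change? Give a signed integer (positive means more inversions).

Positions 2 and 5 hold 14 and 25; after swapping, the array is [19, 25, 17, 18, 14].
Element-by-element contributions:
19: 3
25: 3
17: 1
18: 1
14: 0
Sum: 3 + 3 + 1 + 1 + 0 = 8
Change: 8 − 3 = +5

+5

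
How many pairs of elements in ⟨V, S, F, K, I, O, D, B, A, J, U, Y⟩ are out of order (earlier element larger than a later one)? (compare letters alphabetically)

36

Count, for each position, how many later elements it exceeds:
V → S, F, K, I, O, D, B, A, J, U → 10
S → F, K, I, O, D, B, A, J → 8
F → D, B, A → 3
K → I, D, B, A, J → 5
I → D, B, A → 3
O → D, B, A, J → 4
D → B, A → 2
B → A → 1
A → none → 0
J → none → 0
U → none → 0
Y → none → 0
Sum: 10 + 8 + 3 + 5 + 3 + 4 + 2 + 1 + 0 + 0 + 0 + 0 = 36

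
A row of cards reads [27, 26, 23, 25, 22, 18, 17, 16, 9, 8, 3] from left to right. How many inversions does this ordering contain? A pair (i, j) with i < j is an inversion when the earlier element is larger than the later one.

Sweep left to right; for each value list the smaller values that follow it:
27 → 26, 23, 25, 22, 18, 17, 16, 9, 8, 3 → 10
26 → 23, 25, 22, 18, 17, 16, 9, 8, 3 → 9
23 → 22, 18, 17, 16, 9, 8, 3 → 7
25 → 22, 18, 17, 16, 9, 8, 3 → 7
22 → 18, 17, 16, 9, 8, 3 → 6
18 → 17, 16, 9, 8, 3 → 5
17 → 16, 9, 8, 3 → 4
16 → 9, 8, 3 → 3
9 → 8, 3 → 2
8 → 3 → 1
3 → none → 0
Sum: 10 + 9 + 7 + 7 + 6 + 5 + 4 + 3 + 2 + 1 + 0 = 54

54 out-of-order pairs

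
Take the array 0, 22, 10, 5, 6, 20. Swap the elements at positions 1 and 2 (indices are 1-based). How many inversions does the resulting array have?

7 inversions

Positions 1 and 2 hold 0 and 22; after swapping, the array is [22, 0, 10, 5, 6, 20].
For each element, count later entries that are smaller:
22: 5
0: 0
10: 2
5: 0
6: 0
20: 0
Sum: 5 + 0 + 2 + 0 + 0 + 0 = 7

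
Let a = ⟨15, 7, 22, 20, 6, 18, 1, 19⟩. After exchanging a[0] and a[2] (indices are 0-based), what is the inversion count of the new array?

Positions 0 and 2 hold 15 and 22; after swapping, the array is [22, 7, 15, 20, 6, 18, 1, 19].
For each element, count later entries that are smaller:
22 → 7, 15, 20, 6, 18, 1, 19 → 7
7 → 6, 1 → 2
15 → 6, 1 → 2
20 → 6, 18, 1, 19 → 4
6 → 1 → 1
18 → 1 → 1
1 → none → 0
19 → none → 0
Sum: 7 + 2 + 2 + 4 + 1 + 1 + 0 + 0 = 17

17 inversions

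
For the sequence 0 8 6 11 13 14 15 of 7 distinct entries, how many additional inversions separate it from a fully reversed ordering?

Maximum inversions for 7 distinct elements is C(7, 2) = 7·6/2 = 21.
Current inversions — for each element, count later smaller elements:
0: 0
8: 1
6: 0
11: 0
13: 0
14: 0
15: 0
Current total: 0 + 1 + 0 + 0 + 0 + 0 + 0 = 1
Shortfall: 21 − 1 = 20

20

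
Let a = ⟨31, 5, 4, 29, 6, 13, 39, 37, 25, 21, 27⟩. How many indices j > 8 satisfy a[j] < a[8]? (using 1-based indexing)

The element at index 8 is 37.
Elements after it: 25, 21, 27
Those smaller than 37: 25, 21, 27

3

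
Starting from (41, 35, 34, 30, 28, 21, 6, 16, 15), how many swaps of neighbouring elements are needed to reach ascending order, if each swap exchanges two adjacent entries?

There are 34 adjacent swaps.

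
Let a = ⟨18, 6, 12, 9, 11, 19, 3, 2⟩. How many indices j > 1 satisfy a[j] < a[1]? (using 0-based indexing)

2

The element at index 1 is 6.
Elements after it: 12, 9, 11, 19, 3, 2
Those smaller than 6: 3, 2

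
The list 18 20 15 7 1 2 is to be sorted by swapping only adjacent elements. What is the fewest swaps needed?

13

The minimum number of adjacent swaps to sort an array equals its inversion count, since every such swap removes exactly one inversion.
Count inversions — for each element, later elements that are smaller:
18: 15, 7, 1, 2 → 4
20: 15, 7, 1, 2 → 4
15: 7, 1, 2 → 3
7: 1, 2 → 2
1: none → 0
2: none → 0
Total inversions: 4 + 4 + 3 + 2 + 0 + 0 = 13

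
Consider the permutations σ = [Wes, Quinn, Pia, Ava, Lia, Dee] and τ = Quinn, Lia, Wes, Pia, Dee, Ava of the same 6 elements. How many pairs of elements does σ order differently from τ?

Assign each item its position (1..6) in the first ordering, then rewrite the second ordering as that position sequence:
positions: Wes→1, Quinn→2, Pia→3, Ava→4, Lia→5, Dee→6
second ordering as positions: [2, 5, 1, 3, 6, 4]
Discordant pairs = inversions in this position sequence.
2: 1 → 1
5: 1, 3, 4 → 3
1: 0
3: 0
6: 4 → 1
4: 0
Total: 1 + 3 + 0 + 0 + 1 + 0 = 5

5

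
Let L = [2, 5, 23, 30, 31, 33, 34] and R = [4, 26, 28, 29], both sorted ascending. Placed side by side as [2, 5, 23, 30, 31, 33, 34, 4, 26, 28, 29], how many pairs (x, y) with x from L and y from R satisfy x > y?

Count, for every r in R, how many entries of L exceed r:
r = 4: 5, 23, 30, 31, 33, 34 → 6
r = 26: 30, 31, 33, 34 → 4
r = 28: 30, 31, 33, 34 → 4
r = 29: 30, 31, 33, 34 → 4
Cross-inversions: 6 + 4 + 4 + 4 = 18

18 cross-inversions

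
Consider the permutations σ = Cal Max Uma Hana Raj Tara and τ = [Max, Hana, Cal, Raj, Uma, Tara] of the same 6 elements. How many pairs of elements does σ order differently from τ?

Assign each item its position (1..6) in the first ordering, then rewrite the second ordering as that position sequence:
positions: Cal→1, Max→2, Uma→3, Hana→4, Raj→5, Tara→6
second ordering as positions: [2, 4, 1, 5, 3, 6]
Discordant pairs = inversions in this position sequence.
2: 1 → 1
4: 1, 3 → 2
1: 0
5: 3 → 1
3: 0
6: 0
Total: 1 + 2 + 0 + 1 + 0 + 0 = 4

4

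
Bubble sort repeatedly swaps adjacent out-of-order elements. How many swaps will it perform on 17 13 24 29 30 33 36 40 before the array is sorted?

Minimum adjacent swaps = number of inversions (each swap of adjacent out-of-order elements removes one inversion and no swap can remove more).
Count inversions — for each element, later elements that are smaller:
17: 13 → 1
13: none → 0
24: none → 0
29: none → 0
30: none → 0
33: none → 0
36: none → 0
40: none → 0
Total inversions: 1 + 0 + 0 + 0 + 0 + 0 + 0 + 0 = 1

Adjacent swaps: 1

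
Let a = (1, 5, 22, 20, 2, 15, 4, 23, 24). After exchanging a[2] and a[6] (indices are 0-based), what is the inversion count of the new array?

Positions 2 and 6 hold 22 and 4; after swapping, the array is [1, 5, 4, 20, 2, 15, 22, 23, 24].
Count, for each position, how many later elements it exceeds:
1 → none → 0
5 → 4, 2 → 2
4 → 2 → 1
20 → 2, 15 → 2
2 → none → 0
15 → none → 0
22 → none → 0
23 → none → 0
24 → none → 0
Sum: 0 + 2 + 1 + 2 + 0 + 0 + 0 + 0 + 0 = 5

5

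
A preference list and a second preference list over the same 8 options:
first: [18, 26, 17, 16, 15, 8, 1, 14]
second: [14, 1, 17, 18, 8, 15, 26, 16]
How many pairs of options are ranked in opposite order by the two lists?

Assign each item its position (1..8) in the first ordering, then rewrite the second ordering as that position sequence:
positions: 18→1, 26→2, 17→3, 16→4, 15→5, 8→6, 1→7, 14→8
second ordering as positions: [8, 7, 3, 1, 6, 5, 2, 4]
Discordant pairs = inversions in this position sequence.
8: 7, 3, 1, 6, 5, 2, 4 → 7
7: 3, 1, 6, 5, 2, 4 → 6
3: 1, 2 → 2
1: 0
6: 5, 2, 4 → 3
5: 2, 4 → 2
2: 0
4: 0
Total: 7 + 6 + 2 + 0 + 3 + 2 + 0 + 0 = 20

There are 20 pairs.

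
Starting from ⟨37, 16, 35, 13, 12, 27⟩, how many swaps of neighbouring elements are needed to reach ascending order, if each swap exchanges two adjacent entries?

11 adjacent swaps

Minimum adjacent swaps = number of inversions (each swap of adjacent out-of-order elements removes one inversion and no swap can remove more).
Count inversions — for each element, later elements that are smaller:
37: 16, 35, 13, 12, 27 → 5
16: 13, 12 → 2
35: 13, 12, 27 → 3
13: 12 → 1
12: none → 0
27: none → 0
Total inversions: 5 + 2 + 3 + 1 + 0 + 0 = 11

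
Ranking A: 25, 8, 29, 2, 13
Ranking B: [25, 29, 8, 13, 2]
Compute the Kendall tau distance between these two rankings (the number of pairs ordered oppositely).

2

Assign each item its position (1..5) in the first ordering, then rewrite the second ordering as that position sequence:
positions: 25→1, 8→2, 29→3, 2→4, 13→5
second ordering as positions: [1, 3, 2, 5, 4]
Discordant pairs = inversions in this position sequence.
1: 0
3: 2 → 1
2: 0
5: 4 → 1
4: 0
Total: 0 + 1 + 0 + 1 + 0 = 2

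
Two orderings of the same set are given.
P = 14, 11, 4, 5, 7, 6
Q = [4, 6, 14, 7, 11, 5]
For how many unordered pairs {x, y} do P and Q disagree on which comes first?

8 disagreeing pairs

Assign each item its position (1..6) in the first ordering, then rewrite the second ordering as that position sequence:
positions: 14→1, 11→2, 4→3, 5→4, 7→5, 6→6
second ordering as positions: [3, 6, 1, 5, 2, 4]
Discordant pairs = inversions in this position sequence.
3: 1, 2 → 2
6: 1, 5, 2, 4 → 4
1: 0
5: 2, 4 → 2
2: 0
4: 0
Total: 2 + 4 + 0 + 2 + 0 + 0 = 8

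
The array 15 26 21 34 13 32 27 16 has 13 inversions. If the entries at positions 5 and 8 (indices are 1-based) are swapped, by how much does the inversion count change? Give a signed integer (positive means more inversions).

Positions 5 and 8 hold 13 and 16; after swapping, the array is [15, 26, 21, 34, 16, 32, 27, 13].
Element-by-element contributions:
15 → 13 → 1
26 → 21, 16, 13 → 3
21 → 16, 13 → 2
34 → 16, 32, 27, 13 → 4
16 → 13 → 1
32 → 27, 13 → 2
27 → 13 → 1
13 → none → 0
Sum: 1 + 3 + 2 + 4 + 1 + 2 + 1 + 0 = 14
Change: 14 − 13 = +1

+1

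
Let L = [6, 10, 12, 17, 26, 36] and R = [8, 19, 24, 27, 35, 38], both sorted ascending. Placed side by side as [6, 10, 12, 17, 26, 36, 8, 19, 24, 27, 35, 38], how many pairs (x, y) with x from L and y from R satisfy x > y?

Take each right-half value and tally the left-half values above it:
r = 8: 10, 12, 17, 26, 36 → 5
r = 19: 26, 36 → 2
r = 24: 26, 36 → 2
r = 27: 36 → 1
r = 35: 36 → 1
r = 38: none → 0
Cross-inversions: 5 + 2 + 2 + 1 + 1 + 0 = 11

11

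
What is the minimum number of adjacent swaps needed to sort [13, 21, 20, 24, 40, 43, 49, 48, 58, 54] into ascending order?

3

The minimum number of adjacent swaps to sort an array equals its inversion count, since every such swap removes exactly one inversion.
Count inversions — for each element, later elements that are smaller:
13: none → 0
21: 20 → 1
20: none → 0
24: none → 0
40: none → 0
43: none → 0
49: 48 → 1
48: none → 0
58: 54 → 1
54: none → 0
Total inversions: 0 + 1 + 0 + 0 + 0 + 0 + 1 + 0 + 1 + 0 = 3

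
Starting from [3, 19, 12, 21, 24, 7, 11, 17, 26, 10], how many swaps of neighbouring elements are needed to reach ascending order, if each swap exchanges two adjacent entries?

19

Minimum adjacent swaps = number of inversions (each swap of adjacent out-of-order elements removes one inversion and no swap can remove more).
Count inversions — for each element, later elements that are smaller:
3: none → 0
19: 12, 7, 11, 17, 10 → 5
12: 7, 11, 10 → 3
21: 7, 11, 17, 10 → 4
24: 7, 11, 17, 10 → 4
7: none → 0
11: 10 → 1
17: 10 → 1
26: 10 → 1
10: none → 0
Total inversions: 0 + 5 + 3 + 4 + 4 + 0 + 1 + 1 + 1 + 0 = 19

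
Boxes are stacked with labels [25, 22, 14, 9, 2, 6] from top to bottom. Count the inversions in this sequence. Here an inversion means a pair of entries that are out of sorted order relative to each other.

14 inversions

Element-by-element contributions:
25 → 22, 14, 9, 2, 6 → 5
22 → 14, 9, 2, 6 → 4
14 → 9, 2, 6 → 3
9 → 2, 6 → 2
2 → none → 0
6 → none → 0
Sum: 5 + 4 + 3 + 2 + 0 + 0 = 14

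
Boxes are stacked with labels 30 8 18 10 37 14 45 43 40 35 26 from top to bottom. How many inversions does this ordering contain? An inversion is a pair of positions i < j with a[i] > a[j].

There are 20 inversions.

Element-by-element contributions:
30: 5
8: 0
18: 2
10: 0
37: 3
14: 0
45: 4
43: 3
40: 2
35: 1
26: 0
Sum: 5 + 0 + 2 + 0 + 3 + 0 + 4 + 3 + 2 + 1 + 0 = 20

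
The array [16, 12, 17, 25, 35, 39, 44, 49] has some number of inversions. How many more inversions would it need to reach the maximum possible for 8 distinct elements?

Maximum inversions for 8 distinct elements is C(8, 2) = 8·7/2 = 28.
Current inversions — for each element, count later smaller elements:
16: 1
12: 0
17: 0
25: 0
35: 0
39: 0
44: 0
49: 0
Current total: 1 + 0 + 0 + 0 + 0 + 0 + 0 + 0 = 1
Shortfall: 28 − 1 = 27

27 inversions short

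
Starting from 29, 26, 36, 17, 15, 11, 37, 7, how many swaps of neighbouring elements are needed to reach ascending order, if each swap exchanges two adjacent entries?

20 adjacent swaps

Each adjacent swap fixes exactly one inversion, so the minimum swap count equals the number of inversions.
Count inversions — for each element, later elements that are smaller:
29: 26, 17, 15, 11, 7 → 5
26: 17, 15, 11, 7 → 4
36: 17, 15, 11, 7 → 4
17: 15, 11, 7 → 3
15: 11, 7 → 2
11: 7 → 1
37: 7 → 1
7: none → 0
Total inversions: 5 + 4 + 4 + 3 + 2 + 1 + 1 + 0 = 20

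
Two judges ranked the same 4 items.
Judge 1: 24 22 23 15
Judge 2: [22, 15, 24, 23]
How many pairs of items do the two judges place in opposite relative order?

There are 3 discordant pairs.

Assign each item its position (1..4) in the first ordering, then rewrite the second ordering as that position sequence:
positions: 24→1, 22→2, 23→3, 15→4
second ordering as positions: [2, 4, 1, 3]
Discordant pairs = inversions in this position sequence.
2: 1 → 1
4: 1, 3 → 2
1: 0
3: 0
Total: 1 + 2 + 0 + 0 = 3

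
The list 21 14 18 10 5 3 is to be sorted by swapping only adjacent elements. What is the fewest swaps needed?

14 adjacent swaps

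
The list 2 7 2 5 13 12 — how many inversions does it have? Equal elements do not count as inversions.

Inversion pairs (indices are 1-based):
(2,3): 7 > 2
(2,4): 7 > 5
(5,6): 13 > 12
That's 3 pairs.

3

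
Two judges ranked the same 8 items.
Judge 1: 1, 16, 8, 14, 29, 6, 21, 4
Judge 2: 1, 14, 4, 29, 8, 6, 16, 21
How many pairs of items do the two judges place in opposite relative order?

11

Assign each item its position (1..8) in the first ordering, then rewrite the second ordering as that position sequence:
positions: 1→1, 16→2, 8→3, 14→4, 29→5, 6→6, 21→7, 4→8
second ordering as positions: [1, 4, 8, 5, 3, 6, 2, 7]
Discordant pairs = inversions in this position sequence.
1: 0
4: 3, 2 → 2
8: 5, 3, 6, 2, 7 → 5
5: 3, 2 → 2
3: 2 → 1
6: 2 → 1
2: 0
7: 0
Total: 0 + 2 + 5 + 2 + 1 + 1 + 0 + 0 = 11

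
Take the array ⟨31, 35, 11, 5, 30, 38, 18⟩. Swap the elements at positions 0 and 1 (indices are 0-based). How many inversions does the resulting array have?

12 inversions

Positions 0 and 1 hold 31 and 35; after swapping, the array is [35, 31, 11, 5, 30, 38, 18].
For each element, count later entries that are smaller:
35: 5
31: 4
11: 1
5: 0
30: 1
38: 1
18: 0
Sum: 5 + 4 + 1 + 0 + 1 + 1 + 0 = 12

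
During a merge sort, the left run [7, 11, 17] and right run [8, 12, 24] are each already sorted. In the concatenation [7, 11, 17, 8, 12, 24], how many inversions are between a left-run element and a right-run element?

Count, for every r in R, how many entries of L exceed r:
r = 8: 11, 17 → 2
r = 12: 17 → 1
r = 24: none → 0
Cross-inversions: 2 + 1 + 0 = 3

3 cross-inversions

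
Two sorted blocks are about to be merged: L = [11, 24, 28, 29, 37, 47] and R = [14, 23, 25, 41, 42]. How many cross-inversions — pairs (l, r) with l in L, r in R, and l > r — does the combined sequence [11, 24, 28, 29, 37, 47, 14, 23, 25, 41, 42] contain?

16

Count, for every r in R, how many entries of L exceed r:
r = 14: 24, 28, 29, 37, 47 → 5
r = 23: 24, 28, 29, 37, 47 → 5
r = 25: 28, 29, 37, 47 → 4
r = 41: 47 → 1
r = 42: 47 → 1
Cross-inversions: 5 + 5 + 4 + 1 + 1 = 16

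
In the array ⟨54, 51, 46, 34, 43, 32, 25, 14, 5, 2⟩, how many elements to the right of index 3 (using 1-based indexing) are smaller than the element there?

The element at index 3 is 46.
Elements after it: 34, 43, 32, 25, 14, 5, 2
Those smaller than 46: 34, 43, 32, 25, 14, 5, 2

7 such elements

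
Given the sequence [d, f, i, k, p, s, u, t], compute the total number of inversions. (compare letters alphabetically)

1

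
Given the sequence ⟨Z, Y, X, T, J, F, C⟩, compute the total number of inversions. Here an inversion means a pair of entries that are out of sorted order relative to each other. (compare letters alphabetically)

Inversions: 21

Count, for each position, how many later elements it exceeds:
Z: 6
Y: 5
X: 4
T: 3
J: 2
F: 1
C: 0
Sum: 6 + 5 + 4 + 3 + 2 + 1 + 0 = 21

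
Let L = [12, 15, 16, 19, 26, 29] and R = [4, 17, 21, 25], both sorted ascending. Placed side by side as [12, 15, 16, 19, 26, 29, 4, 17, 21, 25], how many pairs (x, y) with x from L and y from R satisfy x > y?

Split inversions: 13

Count, for every r in R, how many entries of L exceed r:
r = 4: 12, 15, 16, 19, 26, 29 → 6
r = 17: 19, 26, 29 → 3
r = 21: 26, 29 → 2
r = 25: 26, 29 → 2
Cross-inversions: 6 + 3 + 2 + 2 = 13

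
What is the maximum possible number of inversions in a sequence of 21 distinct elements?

A reversed (strictly descending) arrangement makes every pair an inversion, giving C(21, 2) inversions.
C(21, 2) = 21·20/2 = 210

210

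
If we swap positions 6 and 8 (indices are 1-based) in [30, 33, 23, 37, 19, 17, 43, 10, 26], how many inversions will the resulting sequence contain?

21

Positions 6 and 8 hold 17 and 10; after swapping, the array is [30, 33, 23, 37, 19, 10, 43, 17, 26].
For each element, count later entries that are smaller:
30 → 23, 19, 10, 17, 26 → 5
33 → 23, 19, 10, 17, 26 → 5
23 → 19, 10, 17 → 3
37 → 19, 10, 17, 26 → 4
19 → 10, 17 → 2
10 → none → 0
43 → 17, 26 → 2
17 → none → 0
26 → none → 0
Sum: 5 + 5 + 3 + 4 + 2 + 0 + 2 + 0 + 0 = 21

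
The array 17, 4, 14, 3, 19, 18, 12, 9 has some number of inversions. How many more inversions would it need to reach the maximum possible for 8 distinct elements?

13

Maximum inversions for 8 distinct elements is C(8, 2) = 8·7/2 = 28.
Current inversions — for each element, count later smaller elements:
17: 5
4: 1
14: 3
3: 0
19: 3
18: 2
12: 1
9: 0
Current total: 5 + 1 + 3 + 0 + 3 + 2 + 1 + 0 = 15
Shortfall: 28 − 15 = 13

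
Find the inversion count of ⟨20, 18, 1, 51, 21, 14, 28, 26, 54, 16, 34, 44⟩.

Element-by-element contributions:
20 → 18, 1, 14, 16 → 4
18 → 1, 14, 16 → 3
1 → none → 0
51 → 21, 14, 28, 26, 16, 34, 44 → 7
21 → 14, 16 → 2
14 → none → 0
28 → 26, 16 → 2
26 → 16 → 1
54 → 16, 34, 44 → 3
16 → none → 0
34 → none → 0
44 → none → 0
Sum: 4 + 3 + 0 + 7 + 2 + 0 + 2 + 1 + 3 + 0 + 0 + 0 = 22

22 inversions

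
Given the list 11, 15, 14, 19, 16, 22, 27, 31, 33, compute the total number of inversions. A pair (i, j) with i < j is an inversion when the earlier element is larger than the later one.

2

Sweep left to right; for each value list the smaller values that follow it:
11 → none → 0
15 → 14 → 1
14 → none → 0
19 → 16 → 1
16 → none → 0
22 → none → 0
27 → none → 0
31 → none → 0
33 → none → 0
Sum: 0 + 1 + 0 + 1 + 0 + 0 + 0 + 0 + 0 = 2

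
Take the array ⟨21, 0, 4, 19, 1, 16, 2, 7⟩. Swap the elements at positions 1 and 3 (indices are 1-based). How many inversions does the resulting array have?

14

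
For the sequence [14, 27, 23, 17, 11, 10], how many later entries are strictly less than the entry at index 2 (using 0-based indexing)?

The element at index 2 is 23.
Elements after it: 17, 11, 10
Those smaller than 23: 17, 11, 10

3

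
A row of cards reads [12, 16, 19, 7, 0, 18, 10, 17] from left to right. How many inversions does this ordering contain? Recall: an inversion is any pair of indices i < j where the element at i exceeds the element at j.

Count, for each position, how many later elements it exceeds:
12: 3
16: 3
19: 5
7: 1
0: 0
18: 2
10: 0
17: 0
Sum: 3 + 3 + 5 + 1 + 0 + 2 + 0 + 0 = 14

There are 14 inversions.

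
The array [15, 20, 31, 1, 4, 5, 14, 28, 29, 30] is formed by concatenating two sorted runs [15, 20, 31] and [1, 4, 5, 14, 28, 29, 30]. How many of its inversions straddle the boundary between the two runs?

15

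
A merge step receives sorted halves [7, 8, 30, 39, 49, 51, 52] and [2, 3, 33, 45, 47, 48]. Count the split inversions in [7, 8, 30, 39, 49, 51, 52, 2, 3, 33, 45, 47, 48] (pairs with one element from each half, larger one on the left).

Take each right-half value and tally the left-half values above it:
r = 2: 7, 8, 30, 39, 49, 51, 52 → 7
r = 3: 7, 8, 30, 39, 49, 51, 52 → 7
r = 33: 39, 49, 51, 52 → 4
r = 45: 49, 51, 52 → 3
r = 47: 49, 51, 52 → 3
r = 48: 49, 51, 52 → 3
Cross-inversions: 7 + 7 + 4 + 3 + 3 + 3 = 27

27 cross-inversions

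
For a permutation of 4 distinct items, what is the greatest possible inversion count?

6 inversions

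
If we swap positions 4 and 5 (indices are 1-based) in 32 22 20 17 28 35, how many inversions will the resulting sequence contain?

Positions 4 and 5 hold 17 and 28; after swapping, the array is [32, 22, 20, 28, 17, 35].
Sweep left to right; for each value list the smaller values that follow it:
32 → 22, 20, 28, 17 → 4
22 → 20, 17 → 2
20 → 17 → 1
28 → 17 → 1
17 → none → 0
35 → none → 0
Sum: 4 + 2 + 1 + 1 + 0 + 0 = 8

8 inversions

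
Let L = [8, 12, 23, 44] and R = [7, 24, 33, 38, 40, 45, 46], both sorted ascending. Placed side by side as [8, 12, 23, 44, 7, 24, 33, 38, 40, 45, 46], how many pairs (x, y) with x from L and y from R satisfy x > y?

For each element r of the right run, count left-run elements greater than r:
r = 7: 8, 12, 23, 44 → 4
r = 24: 44 → 1
r = 33: 44 → 1
r = 38: 44 → 1
r = 40: 44 → 1
r = 45: none → 0
r = 46: none → 0
Cross-inversions: 4 + 1 + 1 + 1 + 1 + 0 + 0 = 8

There are 8 cross-inversions.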